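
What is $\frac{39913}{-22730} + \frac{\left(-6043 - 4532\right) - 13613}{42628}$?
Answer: $- \frac{562801151}{242233610} \approx -2.3234$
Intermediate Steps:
$\frac{39913}{-22730} + \frac{\left(-6043 - 4532\right) - 13613}{42628} = 39913 \left(- \frac{1}{22730}\right) + \left(-10575 - 13613\right) \frac{1}{42628} = - \frac{39913}{22730} - \frac{6047}{10657} = - \frac{562801151}{242233610}$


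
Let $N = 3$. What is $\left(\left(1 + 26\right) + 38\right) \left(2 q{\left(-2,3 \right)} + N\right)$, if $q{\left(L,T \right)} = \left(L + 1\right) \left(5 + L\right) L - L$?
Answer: $1235$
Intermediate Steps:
$q{\left(L,T \right)} = - L + L \left(1 + L\right) \left(5 + L\right)$ ($q{\left(L,T \right)} = \left(1 + L\right) \left(5 + L\right) L - L = L \left(1 + L\right) \left(5 + L\right) - L = - L + L \left(1 + L\right) \left(5 + L\right)$)
$\left(\left(1 + 26\right) + 38\right) \left(2 q{\left(-2,3 \right)} + N\right) = \left(\left(1 + 26\right) + 38\right) \left(2 \left(- 2 \left(4 + \left(-2\right)^{2} + 6 \left(-2\right)\right)\right) + 3\right) = \left(27 + 38\right) \left(2 \left(- 2 \left(4 + 4 - 12\right)\right) + 3\right) = 65 \left(2 \left(\left(-2\right) \left(-4\right)\right) + 3\right) = 65 \left(2 \cdot 8 + 3\right) = 65 \left(16 + 3\right) = 65 \cdot 19 = 1235$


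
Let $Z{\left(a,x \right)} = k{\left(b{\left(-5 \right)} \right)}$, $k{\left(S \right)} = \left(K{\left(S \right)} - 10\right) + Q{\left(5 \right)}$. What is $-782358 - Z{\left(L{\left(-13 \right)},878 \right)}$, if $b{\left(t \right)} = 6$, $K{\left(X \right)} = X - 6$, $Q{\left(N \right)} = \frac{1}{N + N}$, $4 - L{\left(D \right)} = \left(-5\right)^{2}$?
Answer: $- \frac{7823481}{10} \approx -7.8235 \cdot 10^{5}$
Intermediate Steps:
$L{\left(D \right)} = -21$ ($L{\left(D \right)} = 4 - \left(-5\right)^{2} = 4 - 25 = -21$)
$Q{\left(N \right)} = \frac{1}{2 N}$
$K{\left(X \right)} = -6 + X$ ($K{\left(X \right)} = X - 6 = -6 + X$)
$k{\left(S \right)} = - \frac{159}{10} + S$ ($k{\left(S \right)} = \left(\left(-6 + S\right) - 10\right) + \frac{1}{2 \cdot 5} = \left(-16 + S\right) + \frac{1}{2} \cdot \frac{1}{5} = \left(-16 + S\right) + \frac{1}{10} = - \frac{159}{10} + S$)
$Z{\left(a,x \right)} = - \frac{99}{10}$ ($Z{\left(a,x \right)} = - \frac{159}{10} + 6 = - \frac{99}{10}$)
$-782358 - Z{\left(L{\left(-13 \right)},878 \right)} = -782358 - - \frac{99}{10} = -782358 + \frac{99}{10} = - \frac{7823481}{10}$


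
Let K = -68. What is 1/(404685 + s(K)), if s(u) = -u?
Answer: 1/404753 ≈ 2.4706e-6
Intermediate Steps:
1/(404685 + s(K)) = 1/(404685 - 1*(-68)) = 1/(404685 + 68) = 1/404753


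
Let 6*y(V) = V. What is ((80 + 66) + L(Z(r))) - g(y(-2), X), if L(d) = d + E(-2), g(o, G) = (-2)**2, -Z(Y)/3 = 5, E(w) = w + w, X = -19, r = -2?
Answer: 123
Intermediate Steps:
y(V) = V/6
E(w) = 2*w
Z(Y) = -15 (Z(Y) = -3*5 = -15)
g(o, G) = 4
L(d) = -4 + d (L(d) = d + 2*(-2) = d - 4 = -4 + d)
((80 + 66) + L(Z(r))) - g(y(-2), X) = ((80 + 66) + (-4 - 15)) - 1*4 = (146 - 19) - 4 = 127 - 4 = 123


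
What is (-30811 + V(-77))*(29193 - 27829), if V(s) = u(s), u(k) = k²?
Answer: -33939048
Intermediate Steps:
V(s) = s²
(-30811 + V(-77))*(29193 - 27829) = (-30811 + (-77)²)*(29193 - 27829) = (-30811 + 5929)*1364 = -24882*1364 = -33939048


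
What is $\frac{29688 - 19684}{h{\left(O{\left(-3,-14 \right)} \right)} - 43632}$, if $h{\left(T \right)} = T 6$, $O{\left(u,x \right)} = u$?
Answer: $- \frac{5002}{21825} \approx -0.22919$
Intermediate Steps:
$h{\left(T \right)} = 6 T$
$\frac{29688 - 19684}{h{\left(O{\left(-3,-14 \right)} \right)} - 43632} = \frac{29688 - 19684}{6 \left(-3\right) - 43632} = \frac{10004}{-18 - 43632} = \frac{10004}{-43650} = 10004 \left(- \frac{1}{43650}\right) = - \frac{5002}{21825}$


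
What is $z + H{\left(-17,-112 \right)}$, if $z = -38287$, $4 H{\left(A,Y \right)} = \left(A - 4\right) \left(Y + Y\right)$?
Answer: $-37111$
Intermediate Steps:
$H{\left(A,Y \right)} = \frac{Y \left(-4 + A\right)}{2}$ ($H{\left(A,Y \right)} = \frac{\left(A - 4\right) \left(Y + Y\right)}{4} = \frac{\left(-4 + A\right) 2 Y}{4} = \frac{2 Y \left(-4 + A\right)}{4} = \frac{Y \left(-4 + A\right)}{2}$)
$z + H{\left(-17,-112 \right)} = -38287 + \frac{1}{2} \left(-112\right) \left(-4 - 17\right) = -38287 + \frac{1}{2} \left(-112\right) \left(-21\right) = -38287 + 1176 = -37111$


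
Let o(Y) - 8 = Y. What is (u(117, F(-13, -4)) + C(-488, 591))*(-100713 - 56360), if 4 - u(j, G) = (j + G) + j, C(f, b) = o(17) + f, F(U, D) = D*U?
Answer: 117019385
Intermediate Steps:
o(Y) = 8 + Y
C(f, b) = 25 + f (C(f, b) = (8 + 17) + f = 25 + f)
u(j, G) = 4 - G - 2*j (u(j, G) = 4 - ((j + G) + j) = 4 - ((G + j) + j) = 4 - (G + 2*j) = 4 + (-G - 2*j) = 4 - G - 2*j)
(u(117, F(-13, -4)) + C(-488, 591))*(-100713 - 56360) = ((4 - (-4)*(-13) - 2*117) + (25 - 488))*(-100713 - 56360) = ((4 - 1*52 - 234) - 463)*(-157073) = ((4 - 52 - 234) - 463)*(-157073) = (-282 - 463)*(-157073) = -745*(-157073) = 117019385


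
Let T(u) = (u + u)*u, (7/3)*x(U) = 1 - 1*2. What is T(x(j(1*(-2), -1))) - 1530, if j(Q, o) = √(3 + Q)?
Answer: -74952/49 ≈ -1529.6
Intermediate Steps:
x(U) = -3/7 (x(U) = 3*(1 - 1*2)/7 = 3*(1 - 2)/7 = (3/7)*(-1) = -3/7)
T(u) = 2*u² (T(u) = (2*u)*u = 2*u²)
T(x(j(1*(-2), -1))) - 1530 = 2*(-3/7)² - 1530 = 2*(9/49) - 1530 = 18/49 - 1530 = -74952/49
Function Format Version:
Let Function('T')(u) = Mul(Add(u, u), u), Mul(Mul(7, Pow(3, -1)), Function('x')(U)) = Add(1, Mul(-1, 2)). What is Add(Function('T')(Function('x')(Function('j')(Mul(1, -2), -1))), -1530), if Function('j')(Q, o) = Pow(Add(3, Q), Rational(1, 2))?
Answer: Rational(-74952, 49) ≈ -1529.6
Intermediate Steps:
Function('x')(U) = Rational(-3, 7) (Function('x')(U) = Mul(Rational(3, 7), Add(1, Mul(-1, 2))) = Mul(Rational(3, 7), Add(1, -2)) = Mul(Rational(3, 7), -1) = Rational(-3, 7))
Function('T')(u) = Mul(2, Pow(u, 2)) (Function('T')(u) = Mul(Mul(2, u), u) = Mul(2, Pow(u, 2)))
Add(Function('T')(Function('x')(Function('j')(Mul(1, -2), -1))), -1530) = Add(Mul(2, Pow(Rational(-3, 7), 2)), -1530) = Add(Mul(2, Rational(9, 49)), -1530) = Add(Rational(18, 49), -1530) = Rational(-74952, 49)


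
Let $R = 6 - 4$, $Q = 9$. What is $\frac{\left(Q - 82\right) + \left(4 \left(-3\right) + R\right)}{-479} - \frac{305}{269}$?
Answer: $- \frac{123768}{128851} \approx -0.96055$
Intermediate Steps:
$R = 2$
$\frac{\left(Q - 82\right) + \left(4 \left(-3\right) + R\right)}{-479} - \frac{305}{269} = \frac{\left(9 - 82\right) + \left(4 \left(-3\right) + 2\right)}{-479} - \frac{305}{269} = \left(-73 + \left(-12 + 2\right)\right) \left(- \frac{1}{479}\right) - \frac{305}{269} = \left(-73 - 10\right) \left(- \frac{1}{479}\right) - \frac{305}{269} = \left(-83\right) \left(- \frac{1}{479}\right) - \frac{305}{269} = \frac{83}{479} - \frac{305}{269} = - \frac{123768}{128851}$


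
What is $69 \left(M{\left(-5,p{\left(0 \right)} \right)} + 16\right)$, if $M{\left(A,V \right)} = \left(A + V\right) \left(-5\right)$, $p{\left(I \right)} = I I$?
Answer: $2829$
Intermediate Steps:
$p{\left(I \right)} = I^{2}$
$M{\left(A,V \right)} = - 5 A - 5 V$
$69 \left(M{\left(-5,p{\left(0 \right)} \right)} + 16\right) = 69 \left(\left(\left(-5\right) \left(-5\right) - 5 \cdot 0^{2}\right) + 16\right) = 69 \left(\left(25 - 0\right) + 16\right) = 69 \left(\left(25 + 0\right) + 16\right) = 69 \left(25 + 16\right) = 69 \cdot 41 = 2829$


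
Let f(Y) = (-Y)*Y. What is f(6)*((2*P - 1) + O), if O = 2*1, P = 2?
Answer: -180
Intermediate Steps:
O = 2
f(Y) = -Y**2
f(6)*((2*P - 1) + O) = (-1*6**2)*((2*2 - 1) + 2) = (-1*36)*((4 - 1) + 2) = -36*(3 + 2) = -36*5 = -180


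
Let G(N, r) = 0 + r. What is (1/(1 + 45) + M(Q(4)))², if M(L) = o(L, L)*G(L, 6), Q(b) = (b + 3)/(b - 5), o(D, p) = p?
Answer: 3728761/2116 ≈ 1762.2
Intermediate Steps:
G(N, r) = r
Q(b) = (3 + b)/(-5 + b)
M(L) = 6*L (M(L) = L*6 = 6*L)
(1/(1 + 45) + M(Q(4)))² = (1/(1 + 45) + 6*((3 + 4)/(-5 + 4)))² = (1/46 + 6*(7/(-1)))² = (1/46 + 6*(-1*7))² = (1/46 + 6*(-7))² = (1/46 - 42)² = (-1931/46)² = 3728761/2116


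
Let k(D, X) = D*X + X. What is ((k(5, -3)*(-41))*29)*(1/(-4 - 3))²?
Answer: 21402/49 ≈ 436.78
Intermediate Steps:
k(D, X) = X + D*X
((k(5, -3)*(-41))*29)*(1/(-4 - 3))² = ((-3*(1 + 5)*(-41))*29)*(1/(-4 - 3))² = ((-3*6*(-41))*29)*(1/(-7))² = (-18*(-41)*29)*(-⅐)² = (738*29)*(1/49) = 21402*(1/49) = 21402/49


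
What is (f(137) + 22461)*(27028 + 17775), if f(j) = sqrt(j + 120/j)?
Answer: 1006320183 + 44803*sqrt(2587793)/137 ≈ 1.0068e+9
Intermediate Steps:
(f(137) + 22461)*(27028 + 17775) = (sqrt(137 + 120/137) + 22461)*(27028 + 17775) = (sqrt(137 + 120*(1/137)) + 22461)*44803 = (sqrt(137 + 120/137) + 22461)*44803 = (sqrt(18889/137) + 22461)*44803 = (sqrt(2587793)/137 + 22461)*44803 = (22461 + sqrt(2587793)/137)*44803 = 1006320183 + 44803*sqrt(2587793)/137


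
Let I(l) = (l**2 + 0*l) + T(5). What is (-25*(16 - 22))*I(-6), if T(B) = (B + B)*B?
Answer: 12900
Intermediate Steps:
T(B) = 2*B**2 (T(B) = (2*B)*B = 2*B**2)
I(l) = 50 + l**2 (I(l) = (l**2 + 0*l) + 2*5**2 = (l**2 + 0) + 2*25 = l**2 + 50 = 50 + l**2)
(-25*(16 - 22))*I(-6) = (-25*(16 - 22))*(50 + (-6)**2) = (-25*(-6))*(50 + 36) = 150*86 = 12900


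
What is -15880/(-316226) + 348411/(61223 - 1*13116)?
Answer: 55470278023/7606342091 ≈ 7.2926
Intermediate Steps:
-15880/(-316226) + 348411/(61223 - 1*13116) = -15880*(-1/316226) + 348411/(61223 - 13116) = 7940/158113 + 348411/48107 = 55470278023/7606342091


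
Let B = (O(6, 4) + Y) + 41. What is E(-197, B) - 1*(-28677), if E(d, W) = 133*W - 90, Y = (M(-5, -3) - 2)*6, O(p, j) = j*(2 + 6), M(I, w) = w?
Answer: 34306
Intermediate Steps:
O(p, j) = 8*j (O(p, j) = j*8 = 8*j)
Y = -30 (Y = (-3 - 2)*6 = -5*6 = -30)
B = 43 (B = (8*4 - 30) + 41 = (32 - 30) + 41 = 2 + 41 = 43)
E(d, W) = -90 + 133*W
E(-197, B) - 1*(-28677) = (-90 + 133*43) - 1*(-28677) = (-90 + 5719) + 28677 = 5629 + 28677 = 34306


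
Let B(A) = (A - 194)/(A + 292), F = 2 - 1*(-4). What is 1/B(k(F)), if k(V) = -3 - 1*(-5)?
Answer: -49/32 ≈ -1.5313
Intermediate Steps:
F = 6 (F = 2 + 4 = 6)
k(V) = 2 (k(V) = -3 + 5 = 2)
B(A) = (-194 + A)/(292 + A)
1/B(k(F)) = 1/((-194 + 2)/(292 + 2)) = 1/(-192/294) = 1/((1/294)*(-192)) = 1/(-32/49) = -49/32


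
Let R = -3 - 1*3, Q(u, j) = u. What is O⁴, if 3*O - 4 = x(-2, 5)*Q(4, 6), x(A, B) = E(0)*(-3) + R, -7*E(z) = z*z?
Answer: 160000/81 ≈ 1975.3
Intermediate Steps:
R = -6 (R = -3 - 3 = -6)
E(z) = -z²/7 (E(z) = -z*z/7 = -z²/7)
x(A, B) = -6 (x(A, B) = -⅐*0²*(-3) - 6 = -⅐*0*(-3) - 6 = 0*(-3) - 6 = 0 - 6 = -6)
O = -20/3 (O = 4/3 + (-6*4)/3 = 4/3 + (⅓)*(-24) = 4/3 - 8 = -20/3 ≈ -6.6667)
O⁴ = (-20/3)⁴ = 160000/81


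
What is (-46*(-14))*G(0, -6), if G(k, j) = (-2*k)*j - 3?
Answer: -1932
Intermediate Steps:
G(k, j) = -3 - 2*j*k (G(k, j) = -2*j*k - 3 = -3 - 2*j*k)
(-46*(-14))*G(0, -6) = (-46*(-14))*(-3 - 2*(-6)*0) = 644*(-3 + 0) = 644*(-3) = -1932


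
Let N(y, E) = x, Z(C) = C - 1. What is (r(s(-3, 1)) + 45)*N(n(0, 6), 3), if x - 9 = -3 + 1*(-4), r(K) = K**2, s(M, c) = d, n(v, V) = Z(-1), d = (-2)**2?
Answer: 122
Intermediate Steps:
Z(C) = -1 + C
d = 4
n(v, V) = -2 (n(v, V) = -1 - 1 = -2)
s(M, c) = 4
x = 2 (x = 9 + (-3 + 1*(-4)) = 9 + (-3 - 4) = 9 - 7 = 2)
N(y, E) = 2
(r(s(-3, 1)) + 45)*N(n(0, 6), 3) = (4**2 + 45)*2 = (16 + 45)*2 = 61*2 = 122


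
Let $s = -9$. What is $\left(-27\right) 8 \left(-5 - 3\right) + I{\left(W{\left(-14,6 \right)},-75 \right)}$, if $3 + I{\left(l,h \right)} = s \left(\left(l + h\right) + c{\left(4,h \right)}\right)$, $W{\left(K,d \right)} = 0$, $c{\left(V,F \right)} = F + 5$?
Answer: $3030$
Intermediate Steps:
$c{\left(V,F \right)} = 5 + F$
$I{\left(l,h \right)} = -48 - 18 h - 9 l$ ($I{\left(l,h \right)} = -3 - 9 \left(\left(l + h\right) + \left(5 + h\right)\right) = -3 - 9 \left(\left(h + l\right) + \left(5 + h\right)\right) = -3 - 9 \left(5 + l + 2 h\right) = -3 - \left(45 + 9 l + 18 h\right) = -48 - 18 h - 9 l$)
$\left(-27\right) 8 \left(-5 - 3\right) + I{\left(W{\left(-14,6 \right)},-75 \right)} = \left(-27\right) 8 \left(-5 - 3\right) - -1302 = - 216 \left(-5 - 3\right) + \left(-48 + 1350 + 0\right) = \left(-216\right) \left(-8\right) + 1302 = 1728 + 1302 = 3030$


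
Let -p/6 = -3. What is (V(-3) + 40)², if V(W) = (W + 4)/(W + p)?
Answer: 361201/225 ≈ 1605.3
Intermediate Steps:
p = 18 (p = -6*(-3) = 18)
V(W) = (4 + W)/(18 + W) (V(W) = (W + 4)/(W + 18) = (4 + W)/(18 + W))
(V(-3) + 40)² = ((4 - 3)/(18 - 3) + 40)² = (1/15 + 40)² = (601/15)² = 361201/225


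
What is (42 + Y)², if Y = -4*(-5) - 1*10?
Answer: 2704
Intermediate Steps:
Y = 10 (Y = 20 - 10 = 10)
(42 + Y)² = (42 + 10)² = 52² = 2704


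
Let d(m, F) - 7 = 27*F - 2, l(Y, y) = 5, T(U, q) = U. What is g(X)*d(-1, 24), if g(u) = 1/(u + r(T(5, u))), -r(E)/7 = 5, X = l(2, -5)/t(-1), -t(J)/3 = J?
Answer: -1959/100 ≈ -19.590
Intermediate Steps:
t(J) = -3*J
d(m, F) = 5 + 27*F (d(m, F) = 7 + (27*F - 2) = 7 + (-2 + 27*F) = 5 + 27*F)
X = 5/3 (X = 5/((-3*(-1))) = 5/3 ≈ 1.6667)
r(E) = -35 (r(E) = -7*5 = -35)
g(u) = 1/(-35 + u) (g(u) = 1/(u - 35) = 1/(-35 + u))
g(X)*d(-1, 24) = (5 + 27*24)/(-35 + 5/3) = (5 + 648)/(-100/3) = -3/100*653 = -1959/100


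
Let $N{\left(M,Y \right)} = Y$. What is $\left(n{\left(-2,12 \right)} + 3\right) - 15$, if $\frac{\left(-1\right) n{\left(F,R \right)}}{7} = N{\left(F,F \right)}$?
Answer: $2$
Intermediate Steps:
$n{\left(F,R \right)} = - 7 F$
$\left(n{\left(-2,12 \right)} + 3\right) - 15 = \left(\left(-7\right) \left(-2\right) + 3\right) - 15 = \left(14 + 3\right) - 15 = 17 - 15 = 2$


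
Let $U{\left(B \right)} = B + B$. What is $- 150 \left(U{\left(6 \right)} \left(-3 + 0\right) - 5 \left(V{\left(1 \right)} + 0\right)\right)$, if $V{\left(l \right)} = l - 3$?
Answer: $3900$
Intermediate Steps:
$U{\left(B \right)} = 2 B$
$V{\left(l \right)} = -3 + l$
$- 150 \left(U{\left(6 \right)} \left(-3 + 0\right) - 5 \left(V{\left(1 \right)} + 0\right)\right) = - 150 \left(2 \cdot 6 \left(-3 + 0\right) - 5 \left(\left(-3 + 1\right) + 0\right)\right) = - 150 \left(12 \left(-3\right) - 5 \left(-2 + 0\right)\right) = - 150 \left(-36 - -10\right) = - 150 \left(-36 + 10\right) = \left(-150\right) \left(-26\right) = 3900$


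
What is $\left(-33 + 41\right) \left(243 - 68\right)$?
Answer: $1400$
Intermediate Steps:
$\left(-33 + 41\right) \left(243 - 68\right) = 8 \cdot 175 = 1400$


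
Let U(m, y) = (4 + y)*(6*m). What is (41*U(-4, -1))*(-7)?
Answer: 20664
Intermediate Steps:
U(m, y) = 6*m*(4 + y)
(41*U(-4, -1))*(-7) = (41*(6*(-4)*(4 - 1)))*(-7) = (41*(6*(-4)*3))*(-7) = (41*(-72))*(-7) = -2952*(-7) = 20664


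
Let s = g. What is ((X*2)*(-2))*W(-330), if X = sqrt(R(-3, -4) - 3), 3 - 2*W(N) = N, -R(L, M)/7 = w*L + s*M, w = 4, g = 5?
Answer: -666*sqrt(221) ≈ -9900.8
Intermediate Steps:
s = 5
R(L, M) = -35*M - 28*L (R(L, M) = -7*(4*L + 5*M) = -35*M - 28*L)
W(N) = 3/2 - N/2
X = sqrt(221) (X = sqrt((-35*(-4) - 28*(-3)) - 3) = sqrt((140 + 84) - 3) = sqrt(224 - 3) = sqrt(221) ≈ 14.866)
((X*2)*(-2))*W(-330) = ((sqrt(221)*2)*(-2))*(3/2 - 1/2*(-330)) = ((2*sqrt(221))*(-2))*(3/2 + 165) = -4*sqrt(221)*(333/2) = -666*sqrt(221)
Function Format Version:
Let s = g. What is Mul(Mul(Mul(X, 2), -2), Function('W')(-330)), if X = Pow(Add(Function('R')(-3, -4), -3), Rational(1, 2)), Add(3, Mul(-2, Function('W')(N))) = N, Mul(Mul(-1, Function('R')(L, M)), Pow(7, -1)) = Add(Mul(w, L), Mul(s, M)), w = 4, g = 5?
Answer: Mul(-666, Pow(221, Rational(1, 2))) ≈ -9900.8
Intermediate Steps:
s = 5
Function('R')(L, M) = Add(Mul(-35, M), Mul(-28, L)) (Function('R')(L, M) = Mul(-7, Add(Mul(4, L), Mul(5, M))) = Add(Mul(-35, M), Mul(-28, L)))
Function('W')(N) = Add(Rational(3, 2), Mul(Rational(-1, 2), N))
X = Pow(221, Rational(1, 2)) (X = Pow(Add(Add(Mul(-35, -4), Mul(-28, -3)), -3), Rational(1, 2)) = Pow(Add(Add(140, 84), -3), Rational(1, 2)) = Pow(Add(224, -3), Rational(1, 2)) = Pow(221, Rational(1, 2)) ≈ 14.866)
Mul(Mul(Mul(X, 2), -2), Function('W')(-330)) = Mul(Mul(Mul(Pow(221, Rational(1, 2)), 2), -2), Add(Rational(3, 2), Mul(Rational(-1, 2), -330))) = Mul(Mul(Mul(2, Pow(221, Rational(1, 2))), -2), Add(Rational(3, 2), 165)) = Mul(Mul(-4, Pow(221, Rational(1, 2))), Rational(333, 2)) = Mul(-666, Pow(221, Rational(1, 2)))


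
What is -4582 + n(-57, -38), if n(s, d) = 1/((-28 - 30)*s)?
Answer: -15148091/3306 ≈ -4582.0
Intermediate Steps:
n(s, d) = -1/(58*s) (n(s, d) = 1/(-58*s) = -1/(58*s))
-4582 + n(-57, -38) = -4582 - 1/58/(-57) = -4582 - 1/58*(-1/57) = -4582 + 1/3306 = -15148091/3306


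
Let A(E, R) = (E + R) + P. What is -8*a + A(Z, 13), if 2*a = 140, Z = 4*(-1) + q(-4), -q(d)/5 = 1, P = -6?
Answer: -562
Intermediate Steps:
q(d) = -5 (q(d) = -5*1 = -5)
Z = -9 (Z = 4*(-1) - 5 = -4 - 5 = -9)
A(E, R) = -6 + E + R (A(E, R) = (E + R) - 6 = -6 + E + R)
a = 70 (a = (½)*140 = 70)
-8*a + A(Z, 13) = -8*70 + (-6 - 9 + 13) = -560 - 2 = -562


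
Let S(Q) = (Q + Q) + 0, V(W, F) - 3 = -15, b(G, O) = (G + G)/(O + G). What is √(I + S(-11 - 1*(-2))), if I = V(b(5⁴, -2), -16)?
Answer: I*√30 ≈ 5.4772*I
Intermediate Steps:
b(G, O) = 2*G/(G + O) (b(G, O) = (2*G)/(G + O) = 2*G/(G + O))
V(W, F) = -12 (V(W, F) = 3 - 15 = -12)
I = -12
S(Q) = 2*Q (S(Q) = 2*Q + 0 = 2*Q)
√(I + S(-11 - 1*(-2))) = √(-12 + 2*(-11 - 1*(-2))) = √(-12 + 2*(-11 + 2)) = √(-12 + 2*(-9)) = √(-12 - 18) = √(-30) = I*√30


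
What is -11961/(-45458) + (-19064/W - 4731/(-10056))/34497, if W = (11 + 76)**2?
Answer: 5233151742933613/19893178178829144 ≈ 0.26306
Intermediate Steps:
W = 7569 (W = 87**2 = 7569)
-11961/(-45458) + (-19064/W - 4731/(-10056))/34497 = -11961/(-45458) + (-19064/7569 - 4731/(-10056))/34497 = -11961*(-1/45458) + (-19064*1/7569 - 4731*(-1/10056))*(1/34497) = 11961/45458 + (-19064/7569 + 1577/3352)*(1/34497) = 11961/45458 - 51966215/25371288*1/34497 = 11961/45458 - 51966215/875233322136 = 5233151742933613/19893178178829144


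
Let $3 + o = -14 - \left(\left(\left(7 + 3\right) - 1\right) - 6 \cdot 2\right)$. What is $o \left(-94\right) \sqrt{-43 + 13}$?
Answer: $1316 i \sqrt{30} \approx 7208.0 i$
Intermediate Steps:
$o = -14$ ($o = -3 - \left(23 - 6 \cdot 2\right) = -3 - \left(23 - 12\right) = -3 - 11 = -14$)
$o \left(-94\right) \sqrt{-43 + 13} = \left(-14\right) \left(-94\right) \sqrt{-43 + 13} = 1316 \sqrt{-30} = 1316 i \sqrt{30}$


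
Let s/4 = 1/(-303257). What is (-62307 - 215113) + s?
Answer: -84129556944/303257 ≈ -2.7742e+5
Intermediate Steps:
s = -4/303257 (s = 4/(-303257) = 4*(-1/303257) = -4/303257 ≈ -1.3190e-5)
(-62307 - 215113) + s = (-62307 - 215113) - 4/303257 = -277420 - 4/303257 = -84129556944/303257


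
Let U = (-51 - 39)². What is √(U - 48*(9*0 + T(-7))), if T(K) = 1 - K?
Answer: 2*√1929 ≈ 87.841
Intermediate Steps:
U = 8100 (U = (-90)² = 8100)
√(U - 48*(9*0 + T(-7))) = √(8100 - 48*(9*0 + (1 - 1*(-7)))) = √(8100 - 48*(0 + (1 + 7))) = √(8100 - 48*(0 + 8)) = √(8100 - 48*8) = √(8100 - 384) = √7716 = 2*√1929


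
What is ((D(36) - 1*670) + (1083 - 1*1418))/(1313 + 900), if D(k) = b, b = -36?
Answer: -1041/2213 ≈ -0.47040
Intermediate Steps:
D(k) = -36
((D(36) - 1*670) + (1083 - 1*1418))/(1313 + 900) = ((-36 - 1*670) + (1083 - 1*1418))/(1313 + 900) = ((-36 - 670) + (1083 - 1418))/2213 = (-706 - 335)*(1/2213) = -1041*1/2213 = -1041/2213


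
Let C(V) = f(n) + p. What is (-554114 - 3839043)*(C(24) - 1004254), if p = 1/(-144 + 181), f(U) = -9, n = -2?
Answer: 163239741653610/37 ≈ 4.4119e+12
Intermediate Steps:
p = 1/37 ≈ 0.027027
C(V) = -332/37 (C(V) = -9 + 1/37 = -332/37)
(-554114 - 3839043)*(C(24) - 1004254) = (-554114 - 3839043)*(-332/37 - 1004254) = -4393157*(-37157730/37) = 163239741653610/37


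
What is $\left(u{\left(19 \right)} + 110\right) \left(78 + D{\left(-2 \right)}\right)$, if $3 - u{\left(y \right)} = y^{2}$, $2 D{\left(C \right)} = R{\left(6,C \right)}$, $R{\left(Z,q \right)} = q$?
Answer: $-19096$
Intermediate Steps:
$D{\left(C \right)} = \frac{C}{2}$
$u{\left(y \right)} = 3 - y^{2}$
$\left(u{\left(19 \right)} + 110\right) \left(78 + D{\left(-2 \right)}\right) = \left(\left(3 - 19^{2}\right) + 110\right) \left(78 + \frac{1}{2} \left(-2\right)\right) = \left(\left(3 - 361\right) + 110\right) \left(78 - 1\right) = \left(\left(3 - 361\right) + 110\right) 77 = \left(-358 + 110\right) 77 = \left(-248\right) 77 = -19096$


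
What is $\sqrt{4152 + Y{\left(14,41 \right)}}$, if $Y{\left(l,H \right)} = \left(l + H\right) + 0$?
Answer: $\sqrt{4207} \approx 64.861$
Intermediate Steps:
$Y{\left(l,H \right)} = H + l$ ($Y{\left(l,H \right)} = \left(H + l\right) + 0 = H + l$)
$\sqrt{4152 + Y{\left(14,41 \right)}} = \sqrt{4152 + \left(41 + 14\right)} = \sqrt{4152 + 55} = \sqrt{4207}$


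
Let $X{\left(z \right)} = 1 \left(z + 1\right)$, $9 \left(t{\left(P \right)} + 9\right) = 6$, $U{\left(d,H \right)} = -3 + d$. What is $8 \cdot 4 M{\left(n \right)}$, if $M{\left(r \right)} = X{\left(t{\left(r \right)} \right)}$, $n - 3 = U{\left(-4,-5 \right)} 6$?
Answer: $- \frac{704}{3} \approx -234.67$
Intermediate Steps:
$t{\left(P \right)} = - \frac{25}{3}$ ($t{\left(P \right)} = -9 + \frac{1}{9} \cdot 6 = -9 + \frac{2}{3} = - \frac{25}{3}$)
$n = -39$ ($n = 3 + \left(-3 - 4\right) 6 = 3 - 42 = -39$)
$X{\left(z \right)} = 1 + z$ ($X{\left(z \right)} = 1 \left(1 + z\right) = 1 + z$)
$M{\left(r \right)} = - \frac{22}{3}$ ($M{\left(r \right)} = 1 - \frac{25}{3} = - \frac{22}{3}$)
$8 \cdot 4 M{\left(n \right)} = 8 \cdot 4 \left(- \frac{22}{3}\right) = 32 \left(- \frac{22}{3}\right) = - \frac{704}{3}$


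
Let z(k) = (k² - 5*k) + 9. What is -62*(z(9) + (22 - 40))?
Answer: -1674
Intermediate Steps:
z(k) = 9 + k² - 5*k
-62*(z(9) + (22 - 40)) = -62*((9 + 9² - 5*9) + (22 - 40)) = -62*((9 + 81 - 45) - 18) = -62*(45 - 18) = -62*27 = -1674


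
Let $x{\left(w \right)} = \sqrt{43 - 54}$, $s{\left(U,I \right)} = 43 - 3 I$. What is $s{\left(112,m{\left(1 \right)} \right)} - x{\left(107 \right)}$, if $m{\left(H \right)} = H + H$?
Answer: $37 - i \sqrt{11} \approx 37.0 - 3.3166 i$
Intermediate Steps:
$m{\left(H \right)} = 2 H$
$s{\left(U,I \right)} = 43 - 3 I$
$x{\left(w \right)} = i \sqrt{11}$ ($x{\left(w \right)} = \sqrt{-11} = i \sqrt{11}$)
$s{\left(112,m{\left(1 \right)} \right)} - x{\left(107 \right)} = \left(43 - 3 \cdot 2 \cdot 1\right) - i \sqrt{11} = \left(43 - 6\right) - i \sqrt{11} = 37 - i \sqrt{11}$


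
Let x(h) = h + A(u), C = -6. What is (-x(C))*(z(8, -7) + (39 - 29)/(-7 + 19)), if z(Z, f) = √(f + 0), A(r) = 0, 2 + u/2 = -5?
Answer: 5 + 6*I*√7 ≈ 5.0 + 15.875*I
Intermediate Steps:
u = -14 (u = -4 + 2*(-5) = -4 - 10 = -14)
z(Z, f) = √f
x(h) = h (x(h) = h + 0 = h)
(-x(C))*(z(8, -7) + (39 - 29)/(-7 + 19)) = (-1*(-6))*(√(-7) + (39 - 29)/(-7 + 19)) = 6*(I*√7 + 10/12) = 6*(I*√7 + 10*(1/12)) = 6*(I*√7 + ⅚) = 6*(⅚ + I*√7) = 5 + 6*I*√7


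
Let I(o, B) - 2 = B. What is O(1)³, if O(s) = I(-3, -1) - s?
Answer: 0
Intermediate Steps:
I(o, B) = 2 + B
O(s) = 1 - s (O(s) = (2 - 1) - s = 1 - s)
O(1)³ = (1 - 1*1)³ = (1 - 1)³ = 0³ = 0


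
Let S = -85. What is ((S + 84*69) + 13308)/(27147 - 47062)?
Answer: -2717/2845 ≈ -0.95501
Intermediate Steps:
((S + 84*69) + 13308)/(27147 - 47062) = ((-85 + 84*69) + 13308)/(27147 - 47062) = ((-85 + 5796) + 13308)/(-19915) = (5711 + 13308)*(-1/19915) = 19019*(-1/19915) = -2717/2845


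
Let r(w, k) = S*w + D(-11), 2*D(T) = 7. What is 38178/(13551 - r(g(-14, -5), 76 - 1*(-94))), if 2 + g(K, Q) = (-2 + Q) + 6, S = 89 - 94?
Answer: 76356/27065 ≈ 2.8212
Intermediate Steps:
D(T) = 7/2 (D(T) = (½)*7 = 7/2)
S = -5
g(K, Q) = 2 + Q (g(K, Q) = -2 + ((-2 + Q) + 6) = -2 + (4 + Q) = 2 + Q)
r(w, k) = 7/2 - 5*w (r(w, k) = -5*w + 7/2 = 7/2 - 5*w)
38178/(13551 - r(g(-14, -5), 76 - 1*(-94))) = 38178/(13551 - (7/2 - 5*(2 - 5))) = 38178/(13551 - (7/2 - 5*(-3))) = 38178/(13551 - (7/2 + 15)) = 38178/(13551 - 1*37/2) = 38178/(13551 - 37/2) = 38178/(27065/2) = 38178*(2/27065) = 76356/27065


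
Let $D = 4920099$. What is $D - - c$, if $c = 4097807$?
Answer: $9017906$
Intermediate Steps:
$D - - c = 4920099 - \left(-1\right) 4097807 = 4920099 - -4097807 = 4920099 + 4097807 = 9017906$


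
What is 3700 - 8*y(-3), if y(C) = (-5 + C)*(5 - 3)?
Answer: 3828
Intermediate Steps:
y(C) = -10 + 2*C (y(C) = (-5 + C)*2 = -10 + 2*C)
3700 - 8*y(-3) = 3700 - 8*(-10 + 2*(-3)) = 3700 - 8*(-10 - 6) = 3700 - 8*(-16) = 3700 - 1*(-128) = 3700 + 128 = 3828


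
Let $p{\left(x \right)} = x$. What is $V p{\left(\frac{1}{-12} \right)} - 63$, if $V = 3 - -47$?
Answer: $- \frac{403}{6} \approx -67.167$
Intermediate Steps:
$V = 50$ ($V = 3 + 47 = 50$)
$V p{\left(\frac{1}{-12} \right)} - 63 = \frac{50}{-12} - 63 = 50 \left(- \frac{1}{12}\right) - 63 = - \frac{25}{6} - 63 = - \frac{403}{6}$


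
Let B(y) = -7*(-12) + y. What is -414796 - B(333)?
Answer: -415213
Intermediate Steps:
B(y) = 84 + y
-414796 - B(333) = -414796 - (84 + 333) = -414796 - 1*417 = -414796 - 417 = -415213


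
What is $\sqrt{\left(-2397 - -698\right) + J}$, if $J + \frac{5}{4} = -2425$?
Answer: $\frac{i \sqrt{16501}}{2} \approx 64.228 i$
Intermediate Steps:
$J = - \frac{9705}{4}$ ($J = - \frac{5}{4} - 2425 = - \frac{9705}{4} \approx -2426.3$)
$\sqrt{\left(-2397 - -698\right) + J} = \sqrt{\left(-2397 - -698\right) - \frac{9705}{4}} = \sqrt{\left(-2397 + 698\right) - \frac{9705}{4}} = \sqrt{-1699 - \frac{9705}{4}} = \sqrt{- \frac{16501}{4}} = \frac{i \sqrt{16501}}{2}$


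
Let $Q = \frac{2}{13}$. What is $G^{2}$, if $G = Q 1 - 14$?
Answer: $\frac{32400}{169} \approx 191.72$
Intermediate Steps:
$Q = \frac{2}{13}$ ($Q = 2 \cdot \frac{1}{13} = \frac{2}{13} \approx 0.15385$)
$G = - \frac{180}{13}$ ($G = \frac{2}{13} \cdot 1 - 14 = \frac{2}{13} - 14 = - \frac{180}{13} \approx -13.846$)
$G^{2} = \left(- \frac{180}{13}\right)^{2} = \frac{32400}{169}$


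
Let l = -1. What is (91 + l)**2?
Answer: 8100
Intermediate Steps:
(91 + l)**2 = (91 - 1)**2 = 90**2 = 8100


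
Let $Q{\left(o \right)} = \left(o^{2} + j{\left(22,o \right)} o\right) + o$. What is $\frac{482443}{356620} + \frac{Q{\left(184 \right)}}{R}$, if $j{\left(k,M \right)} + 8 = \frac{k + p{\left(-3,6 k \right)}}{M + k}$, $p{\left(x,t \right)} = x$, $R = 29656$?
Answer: $\frac{30347290203}{12378636820} \approx 2.4516$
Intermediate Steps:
$j{\left(k,M \right)} = -8 + \frac{-3 + k}{M + k}$ ($j{\left(k,M \right)} = -8 + \frac{k - 3}{M + k} = -8 + \frac{-3 + k}{M + k}$)
$Q{\left(o \right)} = o + o^{2} + \frac{o \left(-157 - 8 o\right)}{22 + o}$ ($Q{\left(o \right)} = \left(o^{2} + \frac{-3 - 8 o - 154}{o + 22} o\right) + o = \left(o^{2} + \frac{-3 - 8 o - 154}{22 + o} o\right) + o = \left(o^{2} + \frac{-157 - 8 o}{22 + o} o\right) + o = \left(o^{2} + \frac{o \left(-157 - 8 o\right)}{22 + o}\right) + o = o + o^{2} + \frac{o \left(-157 - 8 o\right)}{22 + o}$)
$\frac{482443}{356620} + \frac{Q{\left(184 \right)}}{R} = \frac{482443}{356620} + \frac{184 \frac{1}{22 + 184} \left(-135 + 184^{2} + 15 \cdot 184\right)}{29656} = 482443 \cdot \frac{1}{356620} + \frac{184 \left(-135 + 33856 + 2760\right)}{206} \cdot \frac{1}{29656} = \frac{482443}{356620} + 184 \cdot \frac{1}{206} \cdot 36481 \cdot \frac{1}{29656} = \frac{482443}{356620} + \frac{3356252}{103} \cdot \frac{1}{29656} = \frac{482443}{356620} + \frac{839063}{763642} = \frac{30347290203}{12378636820}$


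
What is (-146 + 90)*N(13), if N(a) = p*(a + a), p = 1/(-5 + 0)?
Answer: 1456/5 ≈ 291.20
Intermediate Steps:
p = -⅕ (p = 1/(-5) = -⅕ ≈ -0.20000)
N(a) = -2*a/5 (N(a) = -(a + a)/5 = -2*a/5)
(-146 + 90)*N(13) = (-146 + 90)*(-⅖*13) = -56*(-26/5) = 1456/5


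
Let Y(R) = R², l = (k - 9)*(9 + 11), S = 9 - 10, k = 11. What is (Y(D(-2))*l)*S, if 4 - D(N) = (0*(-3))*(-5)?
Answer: -640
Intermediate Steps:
S = -1
l = 40 (l = (11 - 9)*(9 + 11) = 2*20 = 40)
D(N) = 4 (D(N) = 4 - 0*(-3)*(-5) = 4 - 0*(-5) = 4 - 1*0 = 4 + 0 = 4)
(Y(D(-2))*l)*S = (4²*40)*(-1) = (16*40)*(-1) = 640*(-1) = -640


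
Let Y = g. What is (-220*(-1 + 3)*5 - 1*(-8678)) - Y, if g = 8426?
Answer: -1948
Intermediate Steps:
Y = 8426
(-220*(-1 + 3)*5 - 1*(-8678)) - Y = (-220*(-1 + 3)*5 - 1*(-8678)) - 1*8426 = (-440*5 + 8678) - 8426 = (-220*10 + 8678) - 8426 = (-2200 + 8678) - 8426 = 6478 - 8426 = -1948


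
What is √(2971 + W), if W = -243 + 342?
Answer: √3070 ≈ 55.408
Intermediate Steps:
W = 99
√(2971 + W) = √(2971 + 99) = √3070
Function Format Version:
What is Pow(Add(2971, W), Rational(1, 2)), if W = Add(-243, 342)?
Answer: Pow(3070, Rational(1, 2)) ≈ 55.408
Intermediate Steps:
W = 99
Pow(Add(2971, W), Rational(1, 2)) = Pow(Add(2971, 99), Rational(1, 2)) = Pow(3070, Rational(1, 2))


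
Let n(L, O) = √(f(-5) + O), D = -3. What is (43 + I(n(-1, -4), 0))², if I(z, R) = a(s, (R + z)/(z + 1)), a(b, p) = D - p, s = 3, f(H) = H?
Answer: 38218/25 - 1173*I/50 ≈ 1528.7 - 23.46*I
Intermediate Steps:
a(b, p) = -3 - p
n(L, O) = √(-5 + O)
I(z, R) = -3 - (R + z)/(1 + z) (I(z, R) = -3 - (R + z)/(z + 1) = -3 - (R + z)/(1 + z))
(43 + I(n(-1, -4), 0))² = (43 + (-3 - 1*0 - 4*√(-5 - 4))/(1 + √(-5 - 4)))² = (43 + (-3 + 0 - 12*I)/(1 + √(-9)))² = (43 + (-3 + 0 - 12*I)/(1 + 3*I))² = (43 + ((1 - 3*I)/10)*(-3 + 0 - 12*I))² = (43 + ((1 - 3*I)/10)*(-3 - 12*I))² = (43 + (1 - 3*I)*(-3 - 12*I)/10)²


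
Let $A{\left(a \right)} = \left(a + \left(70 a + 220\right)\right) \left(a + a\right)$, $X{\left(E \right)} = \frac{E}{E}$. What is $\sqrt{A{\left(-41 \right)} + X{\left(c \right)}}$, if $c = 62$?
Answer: $\sqrt{220663} \approx 469.75$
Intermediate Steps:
$X{\left(E \right)} = 1$
$A{\left(a \right)} = 2 a \left(220 + 71 a\right)$ ($A{\left(a \right)} = \left(a + \left(220 + 70 a\right)\right) 2 a = \left(220 + 71 a\right) 2 a = 2 a \left(220 + 71 a\right)$)
$\sqrt{A{\left(-41 \right)} + X{\left(c \right)}} = \sqrt{2 \left(-41\right) \left(220 + 71 \left(-41\right)\right) + 1} = \sqrt{2 \left(-41\right) \left(220 - 2911\right) + 1} = \sqrt{2 \left(-41\right) \left(-2691\right) + 1} = \sqrt{220662 + 1} = \sqrt{220663}$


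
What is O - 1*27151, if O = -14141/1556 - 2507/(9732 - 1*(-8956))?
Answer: -197444820407/7269632 ≈ -27160.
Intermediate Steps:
O = -67041975/7269632 (O = -14141*1/1556 - 2507/(9732 + 8956) = -14141/1556 - 2507/18688 = -67041975/7269632 ≈ -9.2222)
O - 1*27151 = -67041975/7269632 - 1*27151 = -67041975/7269632 - 27151 = -197444820407/7269632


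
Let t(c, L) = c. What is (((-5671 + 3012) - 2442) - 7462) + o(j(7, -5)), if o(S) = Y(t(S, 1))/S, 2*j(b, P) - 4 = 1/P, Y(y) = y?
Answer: -12562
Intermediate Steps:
j(b, P) = 2 + 1/(2*P)
o(S) = 1 (o(S) = S/S = 1)
(((-5671 + 3012) - 2442) - 7462) + o(j(7, -5)) = (((-5671 + 3012) - 2442) - 7462) + 1 = ((-2659 - 2442) - 7462) + 1 = (-5101 - 7462) + 1 = -12563 + 1 = -12562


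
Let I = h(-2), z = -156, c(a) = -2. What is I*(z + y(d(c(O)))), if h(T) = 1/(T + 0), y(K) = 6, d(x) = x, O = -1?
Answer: 75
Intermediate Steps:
h(T) = 1/T
I = -½ (I = 1/(-2) = -½ ≈ -0.50000)
I*(z + y(d(c(O)))) = -(-156 + 6)/2 = -½*(-150) = 75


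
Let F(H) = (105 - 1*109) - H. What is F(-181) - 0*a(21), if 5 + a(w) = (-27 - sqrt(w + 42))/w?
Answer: 177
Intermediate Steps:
F(H) = -4 - H (F(H) = (105 - 109) - H = -4 - H)
a(w) = -5 + (-27 - sqrt(42 + w))/w (a(w) = -5 + (-27 - sqrt(w + 42))/w = -5 + (-27 - sqrt(42 + w))/w)
F(-181) - 0*a(21) = (-4 - 1*(-181)) - 0*(-27 - sqrt(42 + 21) - 5*21)/21 = (-4 + 181) - 0*(-27 - sqrt(63) - 105)/21 = 177 - 0*(-27 - 3*sqrt(7) - 105)/21 = 177 - 0*(-132 - 3*sqrt(7))/21 = 177 - 0*(-44/7 - sqrt(7)/7) = 177 - 1*0 = 177 + 0 = 177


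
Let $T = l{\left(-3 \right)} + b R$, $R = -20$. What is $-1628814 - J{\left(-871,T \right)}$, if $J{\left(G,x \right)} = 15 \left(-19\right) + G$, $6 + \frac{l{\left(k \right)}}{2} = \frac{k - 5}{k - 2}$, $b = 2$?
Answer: $-1627658$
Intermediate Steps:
$l{\left(k \right)} = -12 + \frac{2 \left(-5 + k\right)}{-2 + k}$ ($l{\left(k \right)} = -12 + 2 \frac{k - 5}{k - 2} = -12 + 2 \frac{-5 + k}{-2 + k} = -12 + \frac{2 \left(-5 + k\right)}{-2 + k}$)
$T = - \frac{244}{5}$ ($T = \frac{2 \left(7 - -15\right)}{-2 - 3} + 2 \left(-20\right) = \frac{2 \left(7 + 15\right)}{-5} - 40 = 2 \left(- \frac{1}{5}\right) 22 - 40 = - \frac{44}{5} - 40 = - \frac{244}{5} \approx -48.8$)
$J{\left(G,x \right)} = -285 + G$
$-1628814 - J{\left(-871,T \right)} = -1628814 - \left(-285 - 871\right) = -1628814 - -1156 = -1628814 + 1156 = -1627658$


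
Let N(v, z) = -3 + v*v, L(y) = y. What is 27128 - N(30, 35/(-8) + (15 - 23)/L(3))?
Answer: 26231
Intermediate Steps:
N(v, z) = -3 + v²
27128 - N(30, 35/(-8) + (15 - 23)/L(3)) = 27128 - (-3 + 30²) = 27128 - (-3 + 900) = 27128 - 1*897 = 27128 - 897 = 26231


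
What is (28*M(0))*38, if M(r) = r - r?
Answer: 0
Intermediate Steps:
M(r) = 0
(28*M(0))*38 = (28*0)*38 = 0*38 = 0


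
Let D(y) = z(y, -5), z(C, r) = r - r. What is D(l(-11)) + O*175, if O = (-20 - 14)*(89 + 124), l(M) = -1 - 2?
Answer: -1267350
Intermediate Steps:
l(M) = -3
z(C, r) = 0
D(y) = 0
O = -7242 (O = -34*213 = -7242)
D(l(-11)) + O*175 = 0 - 7242*175 = 0 - 1267350 = -1267350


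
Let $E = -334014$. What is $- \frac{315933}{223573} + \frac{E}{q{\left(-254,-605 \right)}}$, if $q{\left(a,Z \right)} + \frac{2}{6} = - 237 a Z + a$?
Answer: $- \frac{34294852063023}{24427615715209} \approx -1.4039$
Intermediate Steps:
$q{\left(a,Z \right)} = - \frac{1}{3} + a - 237 Z a$ ($q{\left(a,Z \right)} = - \frac{1}{3} + \left(- 237 a Z + a\right) = - \frac{1}{3} - \left(- a + 237 Z a\right) = - \frac{1}{3} + a - 237 Z a$)
$- \frac{315933}{223573} + \frac{E}{q{\left(-254,-605 \right)}} = - \frac{315933}{223573} - \frac{334014}{- \frac{1}{3} - 254 - \left(-143385\right) \left(-254\right)} = \left(-315933\right) \frac{1}{223573} - \frac{334014}{- \frac{1}{3} - 254 - 36419790} = - \frac{315933}{223573} - \frac{334014}{- \frac{109260133}{3}} = - \frac{315933}{223573} - - \frac{1002042}{109260133} = - \frac{315933}{223573} + \frac{1002042}{109260133} = - \frac{34294852063023}{24427615715209}$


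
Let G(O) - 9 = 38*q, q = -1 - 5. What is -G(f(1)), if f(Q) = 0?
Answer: 219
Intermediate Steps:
q = -6
G(O) = -219 (G(O) = 9 + 38*(-6) = 9 - 228 = -219)
-G(f(1)) = -1*(-219) = 219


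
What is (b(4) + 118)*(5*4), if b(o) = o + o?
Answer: 2520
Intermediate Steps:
b(o) = 2*o
(b(4) + 118)*(5*4) = (2*4 + 118)*(5*4) = (8 + 118)*20 = 126*20 = 2520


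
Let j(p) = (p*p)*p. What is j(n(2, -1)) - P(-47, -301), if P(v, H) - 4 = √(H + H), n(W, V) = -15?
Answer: -3379 - I*√602 ≈ -3379.0 - 24.536*I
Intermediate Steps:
P(v, H) = 4 + √2*√H (P(v, H) = 4 + √(H + H) = 4 + √(2*H) = 4 + √2*√H)
j(p) = p³ (j(p) = p²*p = p³)
j(n(2, -1)) - P(-47, -301) = (-15)³ - (4 + √2*√(-301)) = -3375 - (4 + √2*(I*√301)) = -3375 - (4 + I*√602) = -3375 + (-4 - I*√602) = -3379 - I*√602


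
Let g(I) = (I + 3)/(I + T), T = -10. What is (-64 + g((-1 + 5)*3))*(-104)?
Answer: 5876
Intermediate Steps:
g(I) = (3 + I)/(-10 + I) (g(I) = (I + 3)/(I - 10) = (3 + I)/(-10 + I))
(-64 + g((-1 + 5)*3))*(-104) = (-64 + (3 + (-1 + 5)*3)/(-10 + (-1 + 5)*3))*(-104) = (-64 + (3 + 4*3)/(-10 + 4*3))*(-104) = (-64 + (3 + 12)/(-10 + 12))*(-104) = (-64 + 15/2)*(-104) = -113/2*(-104) = 5876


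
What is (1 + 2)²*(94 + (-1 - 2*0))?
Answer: 837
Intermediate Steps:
(1 + 2)²*(94 + (-1 - 2*0)) = 3²*(94 + (-1 + 0)) = 9*(94 - 1) = 9*93 = 837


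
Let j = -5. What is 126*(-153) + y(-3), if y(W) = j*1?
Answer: -19283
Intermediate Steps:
y(W) = -5 (y(W) = -5*1 = -5)
126*(-153) + y(-3) = 126*(-153) - 5 = -19278 - 5 = -19283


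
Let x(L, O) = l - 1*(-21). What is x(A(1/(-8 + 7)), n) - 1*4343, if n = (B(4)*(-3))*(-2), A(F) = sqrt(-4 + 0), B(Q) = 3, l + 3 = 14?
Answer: -4311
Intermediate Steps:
l = 11 (l = -3 + 14 = 11)
A(F) = 2*I (A(F) = sqrt(-4) = 2*I)
n = 18 (n = (3*(-3))*(-2) = -9*(-2) = 18)
x(L, O) = 32 (x(L, O) = 11 - 1*(-21) = 11 + 21 = 32)
x(A(1/(-8 + 7)), n) - 1*4343 = 32 - 1*4343 = 32 - 4343 = -4311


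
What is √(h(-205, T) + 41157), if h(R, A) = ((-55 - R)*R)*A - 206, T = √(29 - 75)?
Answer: √(40951 - 30750*I*√46) ≈ 356.01 - 292.91*I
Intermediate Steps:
T = I*√46 (T = √(-46) = I*√46 ≈ 6.7823*I)
h(R, A) = -206 + A*R*(-55 - R) (h(R, A) = (R*(-55 - R))*A - 206 = A*R*(-55 - R) - 206 = -206 + A*R*(-55 - R))
√(h(-205, T) + 41157) = √((-206 - 1*I*√46*(-205)² - 55*I*√46*(-205)) + 41157) = √((-206 - 1*I*√46*42025 + 11275*I*√46) + 41157) = √((-206 - 42025*I*√46 + 11275*I*√46) + 41157) = √((-206 - 30750*I*√46) + 41157) = √(40951 - 30750*I*√46)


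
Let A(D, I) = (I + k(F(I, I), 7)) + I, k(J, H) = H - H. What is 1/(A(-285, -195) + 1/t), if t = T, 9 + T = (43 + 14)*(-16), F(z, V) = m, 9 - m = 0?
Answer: -921/359191 ≈ -0.0025641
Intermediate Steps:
m = 9 (m = 9 - 1*0 = 9 + 0 = 9)
F(z, V) = 9
k(J, H) = 0
A(D, I) = 2*I (A(D, I) = (I + 0) + I = I + I = 2*I)
T = -921 (T = -9 + (43 + 14)*(-16) = -9 + 57*(-16) = -9 - 912 = -921)
t = -921
1/(A(-285, -195) + 1/t) = 1/(2*(-195) + 1/(-921)) = 1/(-390 - 1/921) = 1/(-359191/921) = -921/359191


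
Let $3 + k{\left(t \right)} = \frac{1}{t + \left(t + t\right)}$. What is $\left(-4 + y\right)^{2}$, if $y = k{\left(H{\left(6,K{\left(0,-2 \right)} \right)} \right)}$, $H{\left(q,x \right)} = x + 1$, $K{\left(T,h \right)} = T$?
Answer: $\frac{400}{9} \approx 44.444$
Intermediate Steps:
$H{\left(q,x \right)} = 1 + x$
$k{\left(t \right)} = -3 + \frac{1}{3 t}$ ($k{\left(t \right)} = -3 + \frac{1}{t + \left(t + t\right)} = -3 + \frac{1}{t + 2 t} = -3 + \frac{1}{3 t}$)
$y = - \frac{8}{3}$ ($y = -3 + \frac{1}{3 \left(1 + 0\right)} = -3 + \frac{1}{3 \cdot 1} = -3 + \frac{1}{3} \cdot 1 = -3 + \frac{1}{3} = - \frac{8}{3} \approx -2.6667$)
$\left(-4 + y\right)^{2} = \left(-4 - \frac{8}{3}\right)^{2} = \left(- \frac{20}{3}\right)^{2} = \frac{400}{9}$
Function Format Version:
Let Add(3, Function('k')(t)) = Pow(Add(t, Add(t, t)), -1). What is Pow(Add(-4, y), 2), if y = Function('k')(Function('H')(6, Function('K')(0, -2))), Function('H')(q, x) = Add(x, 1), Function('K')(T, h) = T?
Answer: Rational(400, 9) ≈ 44.444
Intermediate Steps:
Function('H')(q, x) = Add(1, x)
Function('k')(t) = Add(-3, Mul(Rational(1, 3), Pow(t, -1))) (Function('k')(t) = Add(-3, Pow(Add(t, Add(t, t)), -1)) = Add(-3, Pow(Add(t, Mul(2, t)), -1)) = Add(-3, Pow(Mul(3, t), -1)) = Add(-3, Mul(Rational(1, 3), Pow(t, -1))))
y = Rational(-8, 3) (y = Add(-3, Mul(Rational(1, 3), Pow(Add(1, 0), -1))) = Add(-3, Mul(Rational(1, 3), Pow(1, -1))) = Add(-3, Mul(Rational(1, 3), 1)) = Add(-3, Rational(1, 3)) = Rational(-8, 3) ≈ -2.6667)
Pow(Add(-4, y), 2) = Pow(Add(-4, Rational(-8, 3)), 2) = Pow(Rational(-20, 3), 2) = Rational(400, 9)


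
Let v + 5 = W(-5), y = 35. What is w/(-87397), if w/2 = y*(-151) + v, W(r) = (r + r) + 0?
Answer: 200/1649 ≈ 0.12129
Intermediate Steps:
W(r) = 2*r (W(r) = 2*r + 0 = 2*r)
v = -15 (v = -5 + 2*(-5) = -5 - 10 = -15)
w = -10600 (w = 2*(35*(-151) - 15) = 2*(-5285 - 15) = 2*(-5300) = -10600)
w/(-87397) = -10600/(-87397) = -10600*(-1/87397) = 200/1649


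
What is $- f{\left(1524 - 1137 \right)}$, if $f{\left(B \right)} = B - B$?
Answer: $0$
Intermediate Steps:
$f{\left(B \right)} = 0$
$- f{\left(1524 - 1137 \right)} = \left(-1\right) 0 = 0$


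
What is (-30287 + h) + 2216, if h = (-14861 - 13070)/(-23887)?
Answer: -670504046/23887 ≈ -28070.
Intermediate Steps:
h = 27931/23887 (h = -27931*(-1/23887) = 27931/23887 ≈ 1.1693)
(-30287 + h) + 2216 = (-30287 + 27931/23887) + 2216 = -723437638/23887 + 2216 = -670504046/23887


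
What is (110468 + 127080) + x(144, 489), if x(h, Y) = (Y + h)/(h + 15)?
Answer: 12590255/53 ≈ 2.3755e+5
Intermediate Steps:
x(h, Y) = (Y + h)/(15 + h)
(110468 + 127080) + x(144, 489) = (110468 + 127080) + (489 + 144)/(15 + 144) = 237548 + 633/159 = 237548 + (1/159)*633 = 237548 + 211/53 = 12590255/53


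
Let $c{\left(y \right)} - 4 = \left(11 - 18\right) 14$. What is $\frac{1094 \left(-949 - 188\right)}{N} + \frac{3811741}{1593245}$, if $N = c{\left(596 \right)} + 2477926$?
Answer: $\frac{1243841903567}{657965574140} \approx 1.8904$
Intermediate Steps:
$c{\left(y \right)} = -94$ ($c{\left(y \right)} = 4 + \left(11 - 18\right) 14 = 4 - 98 = -94$)
$N = 2477832$ ($N = -94 + 2477926 = 2477832$)
$\frac{1094 \left(-949 - 188\right)}{N} + \frac{3811741}{1593245} = \frac{1094 \left(-949 - 188\right)}{2477832} + \frac{3811741}{1593245} = 1094 \left(-1137\right) \frac{1}{2477832} + 3811741 \cdot \frac{1}{1593245} = \left(-1243878\right) \frac{1}{2477832} + \frac{3811741}{1593245} = - \frac{207313}{412972} + \frac{3811741}{1593245} = \frac{1243841903567}{657965574140}$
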